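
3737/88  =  3737/88  =  42.47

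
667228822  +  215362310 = 882591132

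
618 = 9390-8772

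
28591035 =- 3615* ( - 7909) 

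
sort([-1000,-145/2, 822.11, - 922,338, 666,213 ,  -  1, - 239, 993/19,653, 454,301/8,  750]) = [ - 1000, - 922,-239,-145/2,-1, 301/8,  993/19, 213,  338,  454,653,666, 750, 822.11 ]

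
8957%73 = 51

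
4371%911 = 727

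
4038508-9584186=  - 5545678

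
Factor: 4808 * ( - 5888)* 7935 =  - 2^11*3^1 * 5^1 *23^3*  601^1 = -224635914240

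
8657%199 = 100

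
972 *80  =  77760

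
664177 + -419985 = 244192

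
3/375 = 1/125 = 0.01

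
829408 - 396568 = 432840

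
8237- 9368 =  - 1131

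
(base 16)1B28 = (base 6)52104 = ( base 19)104h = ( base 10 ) 6952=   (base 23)d36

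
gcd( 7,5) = 1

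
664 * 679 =450856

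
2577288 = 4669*552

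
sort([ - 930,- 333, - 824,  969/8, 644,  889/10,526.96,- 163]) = [ -930,  -  824,-333, - 163, 889/10, 969/8,526.96  ,  644] 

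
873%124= 5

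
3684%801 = 480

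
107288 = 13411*8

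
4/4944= 1/1236 = 0.00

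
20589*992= 20424288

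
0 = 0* (-6256)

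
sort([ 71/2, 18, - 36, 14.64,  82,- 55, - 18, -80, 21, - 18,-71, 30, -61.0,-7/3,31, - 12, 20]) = [ - 80,-71, - 61.0, - 55,-36,-18, - 18,-12,-7/3, 14.64, 18, 20,21, 30,31, 71/2,82] 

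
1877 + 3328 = 5205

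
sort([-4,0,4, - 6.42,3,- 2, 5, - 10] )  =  [ - 10, - 6.42 , - 4,-2,0, 3,  4,  5] 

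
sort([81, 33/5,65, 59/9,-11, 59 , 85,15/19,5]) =[ - 11, 15/19,5,59/9,33/5,59,65,81,85 ] 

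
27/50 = 27/50  =  0.54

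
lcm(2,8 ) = 8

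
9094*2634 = 23953596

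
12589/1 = 12589=12589.00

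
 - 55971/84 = -18657/28 = - 666.32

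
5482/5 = 5482/5 = 1096.40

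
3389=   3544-155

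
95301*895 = 85294395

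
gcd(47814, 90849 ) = 3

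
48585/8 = 6073 + 1/8 = 6073.12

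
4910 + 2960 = 7870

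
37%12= 1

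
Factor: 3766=2^1*7^1*269^1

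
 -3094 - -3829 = 735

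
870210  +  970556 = 1840766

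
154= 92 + 62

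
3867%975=942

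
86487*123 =10637901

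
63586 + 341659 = 405245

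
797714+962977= 1760691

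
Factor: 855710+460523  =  1316233 = 283^1 * 4651^1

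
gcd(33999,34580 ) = 7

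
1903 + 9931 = 11834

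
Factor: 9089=61^1 * 149^1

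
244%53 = 32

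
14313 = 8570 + 5743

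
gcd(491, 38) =1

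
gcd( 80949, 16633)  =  1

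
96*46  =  4416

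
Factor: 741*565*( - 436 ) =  - 182537940 = - 2^2 * 3^1*5^1*13^1*19^1 * 109^1*113^1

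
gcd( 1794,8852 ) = 2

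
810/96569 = 810/96569 = 0.01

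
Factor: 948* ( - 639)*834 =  - 505213848 =-2^3*3^4*71^1 * 79^1*139^1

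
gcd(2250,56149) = 1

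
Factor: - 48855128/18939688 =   -  6106891/2367461 = - 7^1 * 23^1*83^1 * 149^(  -  1)*457^1*15889^(-1) 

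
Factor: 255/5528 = 2^(- 3 )* 3^1*5^1*17^1* 691^(-1 ) 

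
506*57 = 28842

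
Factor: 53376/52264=2^4*3^1*47^( - 1 )  =  48/47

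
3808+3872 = 7680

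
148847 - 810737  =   - 661890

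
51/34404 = 17/11468= 0.00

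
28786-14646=14140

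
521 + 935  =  1456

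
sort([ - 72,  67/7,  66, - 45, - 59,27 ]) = [-72,  -  59,  -  45, 67/7,27,  66] 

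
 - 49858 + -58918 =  - 108776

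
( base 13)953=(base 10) 1589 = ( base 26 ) 293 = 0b11000110101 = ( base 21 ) 3CE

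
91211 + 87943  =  179154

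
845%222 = 179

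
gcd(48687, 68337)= 3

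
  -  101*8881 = -896981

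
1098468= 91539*12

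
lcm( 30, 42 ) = 210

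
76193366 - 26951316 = 49242050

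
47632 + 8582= 56214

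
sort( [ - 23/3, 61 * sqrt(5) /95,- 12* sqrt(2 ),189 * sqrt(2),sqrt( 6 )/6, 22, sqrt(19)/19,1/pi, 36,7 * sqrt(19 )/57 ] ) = [ - 12  *sqrt(2 ), - 23/3, sqrt(19)/19, 1/pi, sqrt( 6) /6 , 7*sqrt(19) /57, 61 * sqrt( 5 ) /95,22,  36 , 189*sqrt(2)]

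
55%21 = 13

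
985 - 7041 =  - 6056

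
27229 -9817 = 17412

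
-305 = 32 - 337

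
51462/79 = 651 + 33/79 = 651.42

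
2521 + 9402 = 11923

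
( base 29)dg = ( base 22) HJ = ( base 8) 611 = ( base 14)201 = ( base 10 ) 393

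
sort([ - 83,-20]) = [ - 83  ,-20]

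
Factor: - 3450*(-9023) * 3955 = 2^1*3^1*5^3*7^2  *23^1*113^1*1289^1 = 123116579250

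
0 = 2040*0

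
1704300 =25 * 68172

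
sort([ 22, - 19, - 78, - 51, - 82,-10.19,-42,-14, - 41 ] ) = [-82,-78, -51, -42,- 41,-19 ,-14 , - 10.19 , 22] 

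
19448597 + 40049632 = 59498229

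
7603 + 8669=16272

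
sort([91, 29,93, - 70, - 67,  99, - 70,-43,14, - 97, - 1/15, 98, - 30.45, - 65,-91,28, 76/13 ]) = [ - 97,- 91,-70, - 70, - 67, - 65, - 43, - 30.45  , - 1/15,76/13, 14, 28, 29,  91,93 , 98, 99 ]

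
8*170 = 1360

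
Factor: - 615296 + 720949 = 105653^1 =105653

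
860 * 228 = 196080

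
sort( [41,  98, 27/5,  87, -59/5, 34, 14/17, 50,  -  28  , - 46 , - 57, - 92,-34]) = [ - 92,-57, - 46, - 34,-28, - 59/5, 14/17, 27/5 , 34,  41, 50, 87, 98 ]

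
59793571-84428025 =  -24634454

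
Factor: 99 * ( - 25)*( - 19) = 3^2* 5^2*11^1 * 19^1 = 47025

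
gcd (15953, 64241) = 1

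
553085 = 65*8509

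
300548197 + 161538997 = 462087194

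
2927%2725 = 202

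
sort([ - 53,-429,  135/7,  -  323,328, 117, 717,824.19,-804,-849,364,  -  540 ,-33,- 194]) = [-849, - 804, - 540, - 429  ,-323 , - 194,-53 ,-33, 135/7,117,328, 364,717, 824.19 ] 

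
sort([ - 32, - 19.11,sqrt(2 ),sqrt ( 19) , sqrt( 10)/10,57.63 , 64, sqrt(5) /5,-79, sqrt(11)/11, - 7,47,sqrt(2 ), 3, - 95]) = [  -  95, - 79, - 32 , - 19.11, - 7, sqrt ( 11)/11, sqrt(10 ) /10,sqrt ( 5 )/5,sqrt( 2 ), sqrt( 2), 3,sqrt ( 19),47,57.63, 64]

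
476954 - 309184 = 167770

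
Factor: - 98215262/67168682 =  - 49107631/33584341=- 7^ (-1)*157^( - 1 )*30559^( - 1)*49107631^1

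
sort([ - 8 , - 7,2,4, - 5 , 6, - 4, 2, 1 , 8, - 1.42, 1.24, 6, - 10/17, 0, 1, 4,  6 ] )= [ - 8, - 7,  -  5, - 4,-1.42, - 10/17 , 0,1,1,1.24,2, 2, 4, 4, 6, 6,6, 8] 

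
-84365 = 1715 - 86080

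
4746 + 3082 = 7828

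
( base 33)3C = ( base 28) 3r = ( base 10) 111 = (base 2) 1101111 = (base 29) 3O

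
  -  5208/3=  - 1736= - 1736.00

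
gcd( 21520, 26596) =4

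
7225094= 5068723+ 2156371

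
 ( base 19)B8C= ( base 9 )5604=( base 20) A6F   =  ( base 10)4135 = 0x1027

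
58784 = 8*7348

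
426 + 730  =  1156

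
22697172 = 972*23351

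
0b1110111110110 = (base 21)h85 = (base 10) 7670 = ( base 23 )EBB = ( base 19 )124D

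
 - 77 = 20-97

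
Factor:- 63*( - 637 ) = 3^2*7^3*13^1 = 40131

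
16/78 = 8/39 = 0.21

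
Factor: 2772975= 3^1*5^2*36973^1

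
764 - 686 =78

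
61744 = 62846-1102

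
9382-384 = 8998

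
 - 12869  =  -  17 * 757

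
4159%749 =414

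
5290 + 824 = 6114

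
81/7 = 11+4/7 = 11.57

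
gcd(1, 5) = 1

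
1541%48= 5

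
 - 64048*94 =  - 6020512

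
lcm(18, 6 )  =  18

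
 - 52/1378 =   -  1 + 51/53 = -0.04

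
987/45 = 329/15 = 21.93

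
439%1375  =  439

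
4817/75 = 4817/75 = 64.23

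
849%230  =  159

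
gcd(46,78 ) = 2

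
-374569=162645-537214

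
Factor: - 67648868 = -2^2*7^1* 1279^1*1889^1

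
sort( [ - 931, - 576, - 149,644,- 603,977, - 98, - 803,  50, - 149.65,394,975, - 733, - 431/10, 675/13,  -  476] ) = [ -931, - 803, - 733, - 603, - 576, - 476, - 149.65,-149,  -  98,  -  431/10,50,675/13,394, 644,975,977 ] 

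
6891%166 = 85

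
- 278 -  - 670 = 392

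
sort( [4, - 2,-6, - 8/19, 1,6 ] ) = [ - 6, - 2,-8/19, 1, 4, 6] 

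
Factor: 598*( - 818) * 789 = - 2^2*3^1 *13^1*23^1*263^1*409^1=-  385950396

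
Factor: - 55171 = -55171^1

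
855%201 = 51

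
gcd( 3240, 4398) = 6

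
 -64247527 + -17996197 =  -82243724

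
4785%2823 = 1962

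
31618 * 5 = 158090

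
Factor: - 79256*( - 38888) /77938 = 2^5*7^ (-1 )*19^( - 1)  *  293^( - 1)*4861^1* 9907^1=1541053664/38969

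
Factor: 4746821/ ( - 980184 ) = -2^( - 3)*3^(  -  1)*40841^( - 1 )*4746821^1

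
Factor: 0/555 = 0^1= 0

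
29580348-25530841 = 4049507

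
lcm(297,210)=20790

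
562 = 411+151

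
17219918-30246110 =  - 13026192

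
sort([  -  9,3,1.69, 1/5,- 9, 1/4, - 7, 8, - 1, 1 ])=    [ - 9, - 9, -7, - 1,  1/5, 1/4, 1, 1.69,  3,8] 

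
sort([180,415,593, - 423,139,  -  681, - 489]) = [-681,-489, - 423,139, 180 , 415,593 ] 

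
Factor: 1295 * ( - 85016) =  - 2^3*5^1 * 7^1*37^1*10627^1 = - 110095720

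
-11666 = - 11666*1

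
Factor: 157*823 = 157^1 * 823^1 = 129211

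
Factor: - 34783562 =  - 2^1  *  11^1 * 1581071^1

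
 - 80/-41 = 1 + 39/41 = 1.95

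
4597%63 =61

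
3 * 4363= 13089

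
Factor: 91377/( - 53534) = -2^( - 1 )*3^2*11^1*29^( - 1) = -99/58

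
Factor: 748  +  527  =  3^1 *5^2 * 17^1 =1275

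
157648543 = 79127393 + 78521150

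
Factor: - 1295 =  - 5^1*7^1*37^1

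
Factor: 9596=2^2 * 2399^1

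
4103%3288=815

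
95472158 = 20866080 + 74606078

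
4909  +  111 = 5020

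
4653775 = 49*94975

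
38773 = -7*( - 5539 )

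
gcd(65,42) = 1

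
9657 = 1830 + 7827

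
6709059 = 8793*763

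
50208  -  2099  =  48109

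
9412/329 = 28 + 200/329= 28.61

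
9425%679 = 598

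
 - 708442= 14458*(  -  49 ) 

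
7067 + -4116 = 2951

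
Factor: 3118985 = 5^1*293^1*2129^1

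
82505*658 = 54288290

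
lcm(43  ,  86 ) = 86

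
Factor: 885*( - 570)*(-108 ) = 54480600 =2^3*3^5*5^2*19^1*59^1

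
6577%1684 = 1525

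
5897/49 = 5897/49  =  120.35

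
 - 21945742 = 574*( - 38233 )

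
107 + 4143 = 4250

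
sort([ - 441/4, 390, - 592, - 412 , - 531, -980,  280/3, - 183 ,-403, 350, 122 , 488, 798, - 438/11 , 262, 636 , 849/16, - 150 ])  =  [ - 980,  -  592, - 531, - 412, - 403, - 183 , - 150,-441/4,- 438/11, 849/16, 280/3,122 , 262, 350, 390,488, 636, 798] 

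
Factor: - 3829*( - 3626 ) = 13883954  =  2^1*7^3*37^1*547^1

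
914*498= 455172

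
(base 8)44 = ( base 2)100100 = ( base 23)1d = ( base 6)100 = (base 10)36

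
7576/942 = 3788/471 = 8.04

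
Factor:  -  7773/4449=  - 2591/1483 = - 1483^( - 1)*2591^1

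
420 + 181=601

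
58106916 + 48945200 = 107052116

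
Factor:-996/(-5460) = 83/455=5^ (-1 )*7^( - 1)*13^( - 1) *83^1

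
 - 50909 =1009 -51918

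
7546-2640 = 4906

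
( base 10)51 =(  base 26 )1p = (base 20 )2b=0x33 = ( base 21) 29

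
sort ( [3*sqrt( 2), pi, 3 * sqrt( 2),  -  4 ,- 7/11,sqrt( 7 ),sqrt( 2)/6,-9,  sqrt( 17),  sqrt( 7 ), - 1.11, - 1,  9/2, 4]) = [ - 9,  -  4,  -  1.11, -1,- 7/11, sqrt( 2)/6, sqrt(7),sqrt( 7),  pi,  4, sqrt( 17),3*sqrt (2),3*sqrt( 2), 9/2]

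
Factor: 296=2^3*37^1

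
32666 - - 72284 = 104950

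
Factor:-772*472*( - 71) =2^5*59^1*71^1*193^1 = 25871264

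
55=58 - 3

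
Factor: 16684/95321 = 2^2*43^1*97^1 * 199^( - 1)*479^ ( -1 ) 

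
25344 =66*384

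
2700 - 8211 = - 5511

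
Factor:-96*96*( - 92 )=2^12*3^2*23^1 = 847872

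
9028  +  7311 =16339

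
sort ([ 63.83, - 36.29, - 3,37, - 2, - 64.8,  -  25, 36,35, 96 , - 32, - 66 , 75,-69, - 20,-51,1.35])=[ - 69, - 66, - 64.8, - 51,-36.29,-32, - 25, - 20, - 3, - 2, 1.35, 35, 36, 37, 63.83, 75,96] 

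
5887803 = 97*60699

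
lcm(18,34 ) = 306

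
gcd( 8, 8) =8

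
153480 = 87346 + 66134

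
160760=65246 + 95514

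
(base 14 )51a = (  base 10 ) 1004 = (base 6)4352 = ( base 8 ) 1754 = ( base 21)25h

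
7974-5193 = 2781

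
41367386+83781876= 125149262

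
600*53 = 31800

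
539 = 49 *11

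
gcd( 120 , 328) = 8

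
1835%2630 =1835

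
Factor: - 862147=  - 11^1*13^1*6029^1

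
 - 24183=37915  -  62098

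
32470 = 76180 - 43710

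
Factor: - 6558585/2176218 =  - 198745/65946 = -  2^( - 1 ) * 3^( - 1) * 5^1*29^(-1 )* 379^( - 1)*39749^1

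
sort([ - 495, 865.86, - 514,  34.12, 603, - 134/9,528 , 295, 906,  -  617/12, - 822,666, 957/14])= [-822, - 514 , - 495, - 617/12,  -  134/9,  34.12, 957/14, 295,528, 603,  666, 865.86 , 906 ] 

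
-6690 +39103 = 32413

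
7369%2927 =1515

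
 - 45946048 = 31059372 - 77005420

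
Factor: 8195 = 5^1*11^1*149^1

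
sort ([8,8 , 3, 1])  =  [1,3, 8, 8]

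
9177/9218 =9177/9218= 1.00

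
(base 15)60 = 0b1011010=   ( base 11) 82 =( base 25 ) 3F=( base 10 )90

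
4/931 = 4/931 = 0.00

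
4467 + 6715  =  11182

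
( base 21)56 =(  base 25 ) 4b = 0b1101111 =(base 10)111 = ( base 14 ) 7d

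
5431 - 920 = 4511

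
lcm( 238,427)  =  14518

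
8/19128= 1/2391 = 0.00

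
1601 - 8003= -6402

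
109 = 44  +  65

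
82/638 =41/319 = 0.13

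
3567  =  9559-5992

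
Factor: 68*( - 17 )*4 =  - 2^4*17^2 = - 4624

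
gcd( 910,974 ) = 2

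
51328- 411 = 50917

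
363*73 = 26499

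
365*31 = 11315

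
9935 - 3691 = 6244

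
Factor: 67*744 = 49848=2^3*3^1*31^1*67^1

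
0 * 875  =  0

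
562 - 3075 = -2513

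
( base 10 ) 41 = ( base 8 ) 51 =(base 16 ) 29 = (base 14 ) 2d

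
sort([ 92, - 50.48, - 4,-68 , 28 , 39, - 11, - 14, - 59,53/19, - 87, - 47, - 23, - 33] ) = [- 87, - 68,  -  59 , - 50.48, - 47, - 33,-23, - 14, - 11, -4, 53/19,  28,39,92 ] 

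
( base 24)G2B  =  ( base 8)22073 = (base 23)hc6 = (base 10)9275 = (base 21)100e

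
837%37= 23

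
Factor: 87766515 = 3^2*5^1 * 1950367^1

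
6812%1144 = 1092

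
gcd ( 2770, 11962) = 2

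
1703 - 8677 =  -6974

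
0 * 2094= 0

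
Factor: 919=919^1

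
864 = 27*32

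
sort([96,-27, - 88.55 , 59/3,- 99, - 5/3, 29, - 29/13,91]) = [ - 99, - 88.55, - 27, - 29/13, - 5/3 , 59/3,29, 91,96] 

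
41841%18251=5339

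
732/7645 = 732/7645 = 0.10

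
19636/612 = 32 + 13/153  =  32.08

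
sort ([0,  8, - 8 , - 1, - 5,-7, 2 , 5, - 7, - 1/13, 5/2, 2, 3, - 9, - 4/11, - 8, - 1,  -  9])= [ - 9, - 9, -8, - 8, - 7, - 7, - 5,  -  1 , - 1 , - 4/11, - 1/13, 0, 2, 2 , 5/2,3, 5, 8] 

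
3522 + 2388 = 5910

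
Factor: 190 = 2^1*5^1*19^1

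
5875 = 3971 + 1904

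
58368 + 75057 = 133425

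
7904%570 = 494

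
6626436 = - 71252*(- 93 ) 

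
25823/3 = 8607 + 2/3 = 8607.67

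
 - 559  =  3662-4221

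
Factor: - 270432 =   -  2^5*3^3*313^1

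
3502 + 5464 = 8966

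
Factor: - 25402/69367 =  - 26/71=-2^1*13^1 * 71^( - 1 )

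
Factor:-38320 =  - 2^4*5^1 * 479^1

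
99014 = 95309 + 3705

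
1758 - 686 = 1072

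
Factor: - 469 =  - 7^1*67^1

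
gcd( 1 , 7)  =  1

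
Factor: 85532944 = 2^4*7^1*587^1 * 1301^1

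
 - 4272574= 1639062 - 5911636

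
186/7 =26+4/7=26.57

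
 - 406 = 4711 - 5117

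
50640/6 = 8440  =  8440.00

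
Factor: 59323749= 3^1*19774583^1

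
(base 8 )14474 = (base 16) 193C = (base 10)6460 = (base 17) 1560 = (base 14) 24d6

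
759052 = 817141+  -  58089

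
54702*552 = 30195504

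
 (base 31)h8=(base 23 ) 106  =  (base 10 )535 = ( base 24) M7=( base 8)1027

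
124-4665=  -  4541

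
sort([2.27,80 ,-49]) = [-49,2.27,  80]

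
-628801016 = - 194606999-434194017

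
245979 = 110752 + 135227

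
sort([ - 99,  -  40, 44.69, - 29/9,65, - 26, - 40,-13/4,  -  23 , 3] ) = [ - 99, - 40 , - 40, - 26, - 23, - 13/4, - 29/9,3,44.69,65]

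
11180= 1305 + 9875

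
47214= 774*61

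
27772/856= 32 + 95/214 = 32.44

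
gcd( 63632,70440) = 8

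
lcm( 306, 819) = 27846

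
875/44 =19 + 39/44=19.89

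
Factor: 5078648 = 2^3*17^1 * 107^1*349^1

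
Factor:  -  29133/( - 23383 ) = 3^3*13^1 * 67^( - 1)*83^1*349^(  -  1)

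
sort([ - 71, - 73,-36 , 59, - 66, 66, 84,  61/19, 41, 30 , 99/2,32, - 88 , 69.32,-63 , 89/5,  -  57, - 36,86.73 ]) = [ - 88, - 73, - 71 , - 66 , - 63, - 57, - 36, - 36,61/19, 89/5, 30,32, 41,99/2 , 59,66,69.32, 84,86.73]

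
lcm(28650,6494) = 487050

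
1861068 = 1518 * 1226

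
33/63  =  11/21=0.52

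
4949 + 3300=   8249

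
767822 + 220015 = 987837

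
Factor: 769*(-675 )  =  -519075 = - 3^3*5^2 * 769^1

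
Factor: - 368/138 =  - 8/3 = - 2^3*3^( - 1 ) 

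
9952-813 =9139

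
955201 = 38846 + 916355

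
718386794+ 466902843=1185289637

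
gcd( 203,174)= 29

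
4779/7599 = 1593/2533 = 0.63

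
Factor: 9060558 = 2^1 * 3^1*13^1*17^1*6833^1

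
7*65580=459060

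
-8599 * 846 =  - 7274754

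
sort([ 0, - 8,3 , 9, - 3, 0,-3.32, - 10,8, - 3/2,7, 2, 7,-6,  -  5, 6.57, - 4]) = [ - 10, - 8, - 6, - 5,  -  4, - 3.32,-3, - 3/2,0, 0,2,3,6.57,7, 7,  8,9 ] 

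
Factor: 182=2^1*7^1*13^1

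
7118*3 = 21354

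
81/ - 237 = -27/79  =  - 0.34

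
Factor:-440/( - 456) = 55/57 = 3^( - 1)*5^1*11^1*  19^( - 1) 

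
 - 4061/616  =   - 4061/616 = -6.59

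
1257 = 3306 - 2049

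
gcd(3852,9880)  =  4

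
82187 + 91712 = 173899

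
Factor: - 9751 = -7^2*199^1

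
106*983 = 104198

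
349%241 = 108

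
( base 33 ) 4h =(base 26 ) 5J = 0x95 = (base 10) 149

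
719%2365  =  719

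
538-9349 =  - 8811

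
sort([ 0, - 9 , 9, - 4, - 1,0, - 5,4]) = [ - 9,-5, - 4, - 1,0 , 0, 4, 9]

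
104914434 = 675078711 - 570164277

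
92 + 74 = 166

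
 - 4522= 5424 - 9946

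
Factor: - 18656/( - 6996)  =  8/3 = 2^3 * 3^( - 1 ) 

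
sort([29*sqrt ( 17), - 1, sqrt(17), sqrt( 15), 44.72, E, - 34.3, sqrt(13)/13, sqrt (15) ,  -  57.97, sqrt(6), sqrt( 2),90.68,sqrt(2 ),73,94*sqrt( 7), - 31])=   [ - 57.97 ,  -  34.3,  -  31, - 1,  sqrt( 13 ) /13, sqrt(2),  sqrt(2),sqrt (6) , E, sqrt(15), sqrt (15), sqrt (17), 44.72, 73, 90.68,29*sqrt( 17),94* sqrt ( 7 )]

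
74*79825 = 5907050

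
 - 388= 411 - 799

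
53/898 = 53/898 = 0.06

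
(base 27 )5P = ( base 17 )97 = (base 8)240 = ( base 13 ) c4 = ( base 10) 160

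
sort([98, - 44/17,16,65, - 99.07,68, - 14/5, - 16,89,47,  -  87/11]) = [ - 99.07, - 16, - 87/11,  -  14/5, - 44/17,16,47, 65 , 68,89,98]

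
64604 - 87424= - 22820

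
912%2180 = 912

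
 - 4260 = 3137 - 7397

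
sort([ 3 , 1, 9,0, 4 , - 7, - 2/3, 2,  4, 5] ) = [-7, - 2/3 , 0, 1, 2,3, 4,4, 5 , 9]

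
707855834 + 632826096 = 1340681930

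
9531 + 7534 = 17065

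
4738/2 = 2369 = 2369.00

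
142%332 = 142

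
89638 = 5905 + 83733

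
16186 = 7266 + 8920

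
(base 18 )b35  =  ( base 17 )c92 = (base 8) 7047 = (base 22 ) 7af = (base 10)3623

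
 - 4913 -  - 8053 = 3140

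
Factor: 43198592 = 2^7 *337489^1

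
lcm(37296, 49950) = 2797200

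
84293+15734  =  100027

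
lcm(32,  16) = 32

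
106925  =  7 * 15275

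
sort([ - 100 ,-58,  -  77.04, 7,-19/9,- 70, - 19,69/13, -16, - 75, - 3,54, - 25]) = [ - 100, -77.04,-75, -70,  -  58, -25,- 19,-16 , - 3, - 19/9, 69/13,7,  54]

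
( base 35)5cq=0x19AB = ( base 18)1251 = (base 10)6571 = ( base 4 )1212223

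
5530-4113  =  1417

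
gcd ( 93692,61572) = 4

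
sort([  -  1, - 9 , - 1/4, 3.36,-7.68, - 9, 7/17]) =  [  -  9, - 9, - 7.68, - 1, - 1/4,7/17,  3.36 ]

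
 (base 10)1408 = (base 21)341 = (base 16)580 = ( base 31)1ed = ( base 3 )1221011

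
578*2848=1646144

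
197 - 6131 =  - 5934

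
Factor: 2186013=3^1*17^1*42863^1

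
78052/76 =1027 = 1027.00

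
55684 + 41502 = 97186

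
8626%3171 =2284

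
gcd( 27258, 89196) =6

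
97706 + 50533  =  148239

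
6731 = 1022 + 5709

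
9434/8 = 1179 + 1/4  =  1179.25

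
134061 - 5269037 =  - 5134976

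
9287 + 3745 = 13032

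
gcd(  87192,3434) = 2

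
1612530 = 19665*82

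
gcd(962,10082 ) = 2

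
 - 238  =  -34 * 7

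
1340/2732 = 335/683  =  0.49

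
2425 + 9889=12314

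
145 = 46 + 99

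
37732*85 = 3207220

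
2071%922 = 227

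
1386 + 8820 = 10206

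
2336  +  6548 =8884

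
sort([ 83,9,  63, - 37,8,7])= [ - 37, 7,8, 9, 63, 83 ]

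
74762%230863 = 74762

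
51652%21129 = 9394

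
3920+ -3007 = 913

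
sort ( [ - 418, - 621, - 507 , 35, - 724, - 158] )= [ - 724  , - 621,-507,  -  418, -158, 35] 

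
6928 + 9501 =16429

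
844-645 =199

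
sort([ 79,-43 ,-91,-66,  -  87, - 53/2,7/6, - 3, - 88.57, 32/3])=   [-91, - 88.57,-87 , - 66, - 43, - 53/2, - 3,7/6 , 32/3,  79] 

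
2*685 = 1370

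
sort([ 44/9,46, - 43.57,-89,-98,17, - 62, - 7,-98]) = [ - 98,-98, - 89 , - 62, - 43.57 , - 7, 44/9,17,46 ] 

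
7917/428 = 7917/428=18.50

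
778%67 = 41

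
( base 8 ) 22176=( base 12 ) 54a6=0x247E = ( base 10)9342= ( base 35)7lw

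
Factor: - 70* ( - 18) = 1260 = 2^2*3^2 *5^1*7^1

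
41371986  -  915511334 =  - 874139348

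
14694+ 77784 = 92478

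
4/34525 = 4/34525 = 0.00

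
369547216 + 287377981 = 656925197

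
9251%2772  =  935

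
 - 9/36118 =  - 1 + 36109/36118 = - 0.00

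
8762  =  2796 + 5966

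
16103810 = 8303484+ 7800326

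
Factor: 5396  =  2^2*19^1*71^1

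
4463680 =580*7696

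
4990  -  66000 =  - 61010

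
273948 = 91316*3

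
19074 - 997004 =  - 977930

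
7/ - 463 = - 7/463 = - 0.02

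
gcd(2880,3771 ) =9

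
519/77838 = 173/25946= 0.01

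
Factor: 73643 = 73643^1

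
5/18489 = 5/18489 = 0.00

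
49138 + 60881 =110019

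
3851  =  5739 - 1888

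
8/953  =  8/953 = 0.01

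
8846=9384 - 538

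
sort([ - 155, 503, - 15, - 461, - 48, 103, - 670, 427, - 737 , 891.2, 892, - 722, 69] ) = [ - 737,  -  722 , - 670, - 461, - 155, - 48, - 15, 69, 103, 427, 503,891.2, 892 ]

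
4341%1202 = 735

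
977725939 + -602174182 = 375551757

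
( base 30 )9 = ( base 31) 9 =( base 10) 9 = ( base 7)12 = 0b1001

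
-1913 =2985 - 4898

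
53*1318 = 69854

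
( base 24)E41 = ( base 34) 721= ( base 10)8161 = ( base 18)1737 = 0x1FE1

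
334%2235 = 334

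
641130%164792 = 146754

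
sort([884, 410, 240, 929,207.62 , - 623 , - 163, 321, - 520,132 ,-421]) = [- 623,-520,-421, - 163, 132,  207.62, 240,  321, 410,  884,929]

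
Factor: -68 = -2^2 * 17^1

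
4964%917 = 379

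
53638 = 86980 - 33342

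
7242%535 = 287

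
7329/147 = 349/7 = 49.86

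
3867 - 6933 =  - 3066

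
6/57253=6/57253 = 0.00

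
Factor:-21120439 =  - 29^1*43^1 *16937^1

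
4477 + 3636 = 8113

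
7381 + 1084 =8465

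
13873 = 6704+7169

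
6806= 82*83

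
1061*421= 446681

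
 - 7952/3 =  -2651 + 1/3 = -  2650.67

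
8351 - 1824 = 6527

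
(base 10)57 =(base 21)2F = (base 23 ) 2b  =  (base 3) 2010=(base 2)111001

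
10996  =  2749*4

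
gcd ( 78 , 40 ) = 2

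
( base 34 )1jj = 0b11100011101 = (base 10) 1821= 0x71D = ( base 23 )3a4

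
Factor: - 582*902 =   -  524964 = - 2^2 * 3^1*11^1*41^1*97^1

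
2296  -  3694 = - 1398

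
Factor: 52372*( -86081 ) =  - 2^2*59^1*1459^1*13093^1=- 4508234132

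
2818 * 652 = 1837336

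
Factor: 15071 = 7^1*2153^1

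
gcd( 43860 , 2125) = 85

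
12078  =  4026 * 3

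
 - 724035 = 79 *( - 9165 ) 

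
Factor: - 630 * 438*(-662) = 2^3*3^3*5^1*7^1* 73^1*331^1 = 182672280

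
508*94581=48047148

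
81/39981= 27/13327= 0.00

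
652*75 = 48900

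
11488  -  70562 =  -  59074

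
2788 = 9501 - 6713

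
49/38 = 1 + 11/38 = 1.29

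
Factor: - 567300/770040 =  - 2^( - 1 )*3^(-2)*5^1* 23^( - 1)*61^1 = - 305/414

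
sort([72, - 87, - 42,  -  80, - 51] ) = [ - 87, - 80, - 51 , - 42, 72]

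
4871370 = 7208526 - 2337156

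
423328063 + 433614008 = 856942071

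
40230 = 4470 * 9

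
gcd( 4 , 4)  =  4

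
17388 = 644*27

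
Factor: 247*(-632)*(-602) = 2^4*7^1*13^1 * 19^1*43^1*79^1 = 93974608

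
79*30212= 2386748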